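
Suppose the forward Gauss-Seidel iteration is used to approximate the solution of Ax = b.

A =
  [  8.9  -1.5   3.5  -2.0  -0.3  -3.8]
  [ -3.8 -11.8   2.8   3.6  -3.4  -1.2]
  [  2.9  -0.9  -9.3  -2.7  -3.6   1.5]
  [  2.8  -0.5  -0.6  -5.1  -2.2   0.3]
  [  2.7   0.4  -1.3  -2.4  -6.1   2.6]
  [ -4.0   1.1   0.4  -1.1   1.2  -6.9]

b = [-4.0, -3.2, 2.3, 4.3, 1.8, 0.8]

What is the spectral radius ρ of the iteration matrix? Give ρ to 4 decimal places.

Split A = D + L + U, D = diag(8.9, -11.8, -9.3, -5.1, -6.1, -6.9).
T_GS = -(D+L)⁻¹U: row 0 first, T[0,3] = -(-2)/(8.9) = +0.2247; later rows by forward substitution.
  T[0,:] = [+0.0000  +0.1685  -0.3933  +0.2247  +0.0337  +0.4270]
  T[1,:] = [+0.0000  -0.0543  +0.3639  +0.2327  -0.2990  -0.2392]
  T[2,:] = [+0.0000  +0.0578  -0.1578  -0.2428  -0.3477  +0.3176]
  T[3,:] = [+0.0000  +0.0911  -0.2330  +0.1291  -0.3427  +0.2793]
  T[4,:] = [+0.0000  +0.0229  -0.0249  +0.1157  +0.2042  +0.4220]
  T[5,:] = [+0.0000  -0.1135  +0.3097  -0.1077  +0.0028  -0.2384]
|λ(T)| sorted: 0.7141, 0.3470, 0.3285, 0.3285, 0.0463, 0.0000.
ρ = 0.7141; 0.7141 < 1, so it converges for any x₀.

0.7141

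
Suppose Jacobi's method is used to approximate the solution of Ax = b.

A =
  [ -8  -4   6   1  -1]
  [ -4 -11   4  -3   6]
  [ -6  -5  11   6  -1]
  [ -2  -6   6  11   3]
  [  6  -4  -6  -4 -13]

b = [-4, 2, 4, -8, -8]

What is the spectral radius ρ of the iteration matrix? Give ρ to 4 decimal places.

Write A = D+L+U with D = diag(-8, -11, 11, 11, -13).
Jacobi T = -D⁻¹(L+U): T[3,1] = -(-6)/(11) = +0.5455; T[3,3] = 0.
  T[0,:] = [+0.0000  -0.5000  +0.7500  +0.1250  -0.1250]
  T[1,:] = [-0.3636  +0.0000  +0.3636  -0.2727  +0.5455]
  T[2,:] = [+0.5455  +0.4545  +0.0000  -0.5455  +0.0909]
  T[3,:] = [+0.1818  +0.5455  -0.5455  +0.0000  -0.2727]
  T[4,:] = [+0.4615  -0.3077  -0.4615  -0.3077  +0.0000]
eigenvalue magnitudes: 1.2606, 0.7400, 0.7022, 0.7022, 0.0575.
ρ = 1.2606; 1.2606 > 1 ⇒ diverges.

1.2606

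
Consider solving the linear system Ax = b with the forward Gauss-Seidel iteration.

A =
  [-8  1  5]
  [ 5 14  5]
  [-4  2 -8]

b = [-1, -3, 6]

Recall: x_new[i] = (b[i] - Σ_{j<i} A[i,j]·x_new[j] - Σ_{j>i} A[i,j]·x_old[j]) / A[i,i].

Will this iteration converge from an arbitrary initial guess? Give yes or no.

yes

Split A = D + L + U, D = diag(-8, 14, -8).
Gauss-Seidel: T = -(D+L)⁻¹U, row 0 first, T[0,2] = -(5)/(-8) = +0.6250; later rows by forward substitution.
  T[0,:] = [+0.0000, +0.1250, +0.6250]
  T[1,:] = [+0.0000, -0.0446, -0.5804]
  T[2,:] = [+0.0000, -0.0737, -0.4576]
|eigenvalues of T|: 0.5433, 0.0411, 0.0000.
spectral radius ρ = 0.5433; 0.5433 < 1 ⇒ converges.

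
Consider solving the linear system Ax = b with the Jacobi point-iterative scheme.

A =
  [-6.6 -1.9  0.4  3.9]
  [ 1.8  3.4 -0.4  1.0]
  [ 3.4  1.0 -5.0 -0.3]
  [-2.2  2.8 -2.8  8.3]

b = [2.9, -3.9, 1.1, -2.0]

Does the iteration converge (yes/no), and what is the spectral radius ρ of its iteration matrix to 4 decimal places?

Diagonal D = diag(-6.6, 3.4, -5, 8.3); L, U strict lower/upper.
Jacobi: T = -D⁻¹(L+U), T[1,2] = -(-0.4)/(3.4) = +0.1176; T[1,1] = 0.
  T[0,:] = [+0.0000, -0.2879, +0.0606, +0.5909]
  T[1,:] = [-0.5294, +0.0000, +0.1176, -0.2941]
  T[2,:] = [+0.6800, +0.2000, +0.0000, -0.0600]
  T[3,:] = [+0.2651, -0.3373, +0.3373, +0.0000]
|eigenvalues of T|: 0.8246, 0.5574, 0.5574, 0.0912.
ρ = 0.8246; 0.8246 < 1 ⇒ converges.

yes, ρ = 0.8246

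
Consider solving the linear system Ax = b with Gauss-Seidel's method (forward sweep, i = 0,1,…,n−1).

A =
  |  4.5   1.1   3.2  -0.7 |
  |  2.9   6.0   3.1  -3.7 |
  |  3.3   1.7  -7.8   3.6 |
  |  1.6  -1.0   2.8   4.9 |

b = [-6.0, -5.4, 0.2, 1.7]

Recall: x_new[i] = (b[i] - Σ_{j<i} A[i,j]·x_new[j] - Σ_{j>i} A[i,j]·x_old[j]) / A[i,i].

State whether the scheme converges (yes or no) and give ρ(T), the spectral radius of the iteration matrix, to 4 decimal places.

yes, ρ = 0.9040

Let D = diag(4.5, 6, -7.8, 4.9); L, U the strict triangles.
T_GS = -(D+L)⁻¹U: row 0 first, T[0,2] = -(3.2)/(4.5) = -0.7111; later rows by forward substitution.
  T[0,:] = [+0.0000 -0.2444 -0.7111 +0.1556]
  T[1,:] = [+0.0000 +0.1181 -0.1730 +0.5415]
  T[2,:] = [+0.0000 -0.0777 -0.3386 +0.6454]
  T[3,:] = [+0.0000 +0.1483 +0.3904 -0.3091]
moduli |λ_i(T)| = 0.9040, 0.3057, 0.0689, 0.0000.
ρ = 0.9040; 0.9040 < 1, so it converges for any x₀.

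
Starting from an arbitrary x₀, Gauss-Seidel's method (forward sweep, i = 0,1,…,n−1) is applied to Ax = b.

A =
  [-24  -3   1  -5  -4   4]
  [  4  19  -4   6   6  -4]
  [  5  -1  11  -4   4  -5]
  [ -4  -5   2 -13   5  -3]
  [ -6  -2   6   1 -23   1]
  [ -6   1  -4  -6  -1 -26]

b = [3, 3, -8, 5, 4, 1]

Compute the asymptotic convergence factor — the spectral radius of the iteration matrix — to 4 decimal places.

0.3952

A = D + L + U where D = diag(-24, 19, 11, -13, -23, -26).
T_GS = -(D+L)⁻¹U: row 0 first, T[0,2] = -(1)/(-24) = +0.0417; later rows by forward substitution.
  T[0,:] = [+0.0000, -0.1250, +0.0417, -0.2083, -0.1667, +0.1667]
  T[1,:] = [+0.0000, +0.0263, +0.2018, -0.2719, -0.2807, +0.1754]
  T[2,:] = [+0.0000, +0.0592, -0.0006, +0.4336, -0.3134, +0.3947]
  T[3,:] = [+0.0000, +0.0374, -0.0905, +0.2354, +0.4956, -0.2888]
  T[4,:] = [+0.0000, +0.0474, -0.0325, +0.2013, +0.0077, +0.0752]
  T[5,:] = [+0.0000, +0.0103, +0.0204, -0.0912, -0.0388, -0.0287]
eigenvalue magnitudes: 0.3952, 0.2644, 0.0817, 0.0817, 0.0529, 0.0000.
ρ = 0.3952; 0.3952 < 1 ⇒ converges.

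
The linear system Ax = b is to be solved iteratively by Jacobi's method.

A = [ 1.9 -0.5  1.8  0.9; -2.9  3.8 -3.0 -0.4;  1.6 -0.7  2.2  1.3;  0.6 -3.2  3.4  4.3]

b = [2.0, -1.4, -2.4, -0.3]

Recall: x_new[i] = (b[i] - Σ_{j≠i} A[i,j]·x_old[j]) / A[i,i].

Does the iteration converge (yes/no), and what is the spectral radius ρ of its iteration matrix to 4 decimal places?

no, ρ = 1.6608

Write A = D+L+U with D = diag(1.9, 3.8, 2.2, 4.3).
Jacobi T = -D⁻¹(L+U): T[0,3] = -(0.9)/(1.9) = -0.4737; T[0,0] = 0.
  T[0,:] = [+0.0000  +0.2632  -0.9474  -0.4737]
  T[1,:] = [+0.7632  +0.0000  +0.7895  +0.1053]
  T[2,:] = [-0.7273  +0.3182  +0.0000  -0.5909]
  T[3,:] = [-0.1395  +0.7442  -0.7907  +0.0000]
|eigenvalues of T|: 1.6608, 0.9065, 0.5672, 0.5672.
ρ(T) = max|λ| = 1.6608; 1.6608 > 1 ⇒ diverges.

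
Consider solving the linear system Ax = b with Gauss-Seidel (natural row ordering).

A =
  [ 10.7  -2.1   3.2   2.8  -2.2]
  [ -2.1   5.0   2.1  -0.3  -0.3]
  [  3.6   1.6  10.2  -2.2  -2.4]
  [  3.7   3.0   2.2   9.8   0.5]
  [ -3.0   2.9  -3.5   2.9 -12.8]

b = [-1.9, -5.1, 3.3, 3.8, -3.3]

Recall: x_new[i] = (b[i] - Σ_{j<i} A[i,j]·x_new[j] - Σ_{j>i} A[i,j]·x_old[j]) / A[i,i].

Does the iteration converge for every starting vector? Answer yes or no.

Let D = diag(10.7, 5, 10.2, 9.8, -12.8); L, U the strict triangles.
Gauss-Seidel: T = -(D+L)⁻¹U, row 0 first, T[0,3] = -(2.8)/(10.7) = -0.2617; later rows by forward substitution.
  T[0,:] = [+0.0000 +0.1963 -0.2991 -0.2617 +0.2056]
  T[1,:] = [+0.0000 +0.0824 -0.5456 -0.0499 +0.1464]
  T[2,:] = [+0.0000 -0.0822 +0.1911 +0.3159 +0.1398]
  T[3,:] = [+0.0000 -0.0809 +0.2370 +0.0432 -0.2048]
  T[4,:] = [+0.0000 -0.0232 -0.0521 -0.0266 -0.0997]
|λ(T)| sorted: 0.5261, 0.2075, 0.2075, 0.0094, 0.0000.
ρ = 0.5261; 0.5261 < 1: convergent.

yes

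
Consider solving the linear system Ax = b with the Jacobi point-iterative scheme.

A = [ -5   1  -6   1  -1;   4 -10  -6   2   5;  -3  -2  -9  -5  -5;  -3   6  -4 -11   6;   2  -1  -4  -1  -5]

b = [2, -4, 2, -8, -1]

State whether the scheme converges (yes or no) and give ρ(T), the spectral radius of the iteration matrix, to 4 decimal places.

Diagonal D = diag(-5, -10, -9, -11, -5); L, U strict lower/upper.
Jacobi: T = -D⁻¹(L+U), T[3,1] = -(6)/(-11) = +0.5455; T[3,3] = 0.
  T[0,:] = [+0.0000, +0.2000, -1.2000, +0.2000, -0.2000]
  T[1,:] = [+0.4000, +0.0000, -0.6000, +0.2000, +0.5000]
  T[2,:] = [-0.3333, -0.2222, +0.0000, -0.5556, -0.5556]
  T[3,:] = [-0.2727, +0.5455, -0.3636, +0.0000, +0.5455]
  T[4,:] = [+0.4000, -0.2000, -0.8000, -0.2000, +0.0000]
moduli |λ_i(T)| = 1.3603, 0.9509, 0.6373, 0.6373, 0.0944.
spectral radius ρ = 1.3603; 1.3603 > 1, so it fails to converge.

no, ρ = 1.3603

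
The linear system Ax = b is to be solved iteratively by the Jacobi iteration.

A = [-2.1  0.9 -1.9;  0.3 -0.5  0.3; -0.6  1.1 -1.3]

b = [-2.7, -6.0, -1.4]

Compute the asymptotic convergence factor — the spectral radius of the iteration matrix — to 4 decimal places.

Let D = diag(-2.1, -0.5, -1.3); L, U the strict triangles.
T_J = -D⁻¹(L+U): T[1,0] = -(0.3)/(-0.5) = +0.6000; T[1,1] = 0.
  T[0,:] = [+0.0000, +0.4286, -0.9048]
  T[1,:] = [+0.6000, +0.0000, +0.6000]
  T[2,:] = [-0.4615, +0.8462, +0.0000]
|λ(T)| sorted: 1.2785, 0.6724, 0.6724.
spectral radius ρ = 1.2785; 1.2785 > 1, so it fails to converge.

1.2785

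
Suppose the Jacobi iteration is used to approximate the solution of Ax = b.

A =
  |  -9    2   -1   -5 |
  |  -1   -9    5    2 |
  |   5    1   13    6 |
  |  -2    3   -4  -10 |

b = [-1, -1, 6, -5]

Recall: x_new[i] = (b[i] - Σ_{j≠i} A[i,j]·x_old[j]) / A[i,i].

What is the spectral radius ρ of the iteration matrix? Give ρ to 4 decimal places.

Split A = D + L + U, D = diag(-9, -9, 13, -10).
T_J = -D⁻¹(L+U): T[0,2] = -(-1)/(-9) = -0.1111; T[0,0] = 0.
  T[0,:] = [+0.0000, +0.2222, -0.1111, -0.5556]
  T[1,:] = [-0.1111, +0.0000, +0.5556, +0.2222]
  T[2,:] = [-0.3846, -0.0769, +0.0000, -0.4615]
  T[3,:] = [-0.2000, +0.3000, -0.4000, +0.0000]
|eigenvalues of T|: 0.8230, 0.4330, 0.4133, 0.4133.
ρ = 0.8230; 0.8230 < 1: convergent.

0.8230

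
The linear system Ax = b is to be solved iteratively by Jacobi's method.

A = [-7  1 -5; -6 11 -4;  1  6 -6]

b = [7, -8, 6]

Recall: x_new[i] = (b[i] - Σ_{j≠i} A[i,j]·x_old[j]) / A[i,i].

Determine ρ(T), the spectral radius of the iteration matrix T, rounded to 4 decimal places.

A = D + L + U where D = diag(-7, 11, -6).
Jacobi T = -D⁻¹(L+U): T[2,0] = -(1)/(-6) = +0.1667; T[2,2] = 0.
  T[0,:] = [+0.0000, +0.1429, -0.7143]
  T[1,:] = [+0.5455, +0.0000, +0.3636]
  T[2,:] = [+0.1667, +1.0000, +0.0000]
|roots of det(T-λI)|: 0.8716, 0.6611, 0.6611.
ρ = 0.8716; 0.8716 < 1, so it converges for any x₀.

0.8716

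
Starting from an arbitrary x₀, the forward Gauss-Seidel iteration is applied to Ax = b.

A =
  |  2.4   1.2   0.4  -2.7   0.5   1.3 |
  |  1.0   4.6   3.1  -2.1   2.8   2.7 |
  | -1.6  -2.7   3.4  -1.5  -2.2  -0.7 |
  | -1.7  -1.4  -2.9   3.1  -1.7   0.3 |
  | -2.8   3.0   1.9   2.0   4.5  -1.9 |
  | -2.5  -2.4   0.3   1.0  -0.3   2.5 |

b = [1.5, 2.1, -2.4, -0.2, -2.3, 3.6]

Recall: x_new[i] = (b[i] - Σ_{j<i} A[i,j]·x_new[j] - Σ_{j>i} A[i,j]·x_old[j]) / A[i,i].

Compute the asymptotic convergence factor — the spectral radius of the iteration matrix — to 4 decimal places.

Write A = D+L+U with D = diag(2.4, 4.6, 3.4, 3.1, 4.5, 2.5).
GS T = -(D+L)⁻¹U: row 0 first, T[0,3] = -(-2.7)/(2.4) = +1.1250; later rows by forward substitution.
  T[0,:] = [+0.0000 -0.5000 -0.1667 +1.1250 -0.2083 -0.5417]
  T[1,:] = [+0.0000 +0.1087 -0.6377 +0.2120 -0.5634 -0.4692]
  T[2,:] = [+0.0000 -0.1490 -0.5848 +1.1389 +0.1016 -0.4216]
  T[3,:] = [+0.0000 -0.3645 -0.9265 +1.7781 +0.2748 -1.0001]
  T[4,:] = [+0.0000 -0.1587 +0.9801 -0.7124 +0.0810 +1.0205]
  T[5,:] = [+0.0000 -0.2510 -0.2205 +0.3951 -0.8616 -0.4190]
|roots of det(T-λI)|: 1.1756, 0.9728, 0.9728, 0.1759, 0.1759, 0.0000.
ρ = 1.1756; 1.1756 > 1, so it fails to converge.

1.1756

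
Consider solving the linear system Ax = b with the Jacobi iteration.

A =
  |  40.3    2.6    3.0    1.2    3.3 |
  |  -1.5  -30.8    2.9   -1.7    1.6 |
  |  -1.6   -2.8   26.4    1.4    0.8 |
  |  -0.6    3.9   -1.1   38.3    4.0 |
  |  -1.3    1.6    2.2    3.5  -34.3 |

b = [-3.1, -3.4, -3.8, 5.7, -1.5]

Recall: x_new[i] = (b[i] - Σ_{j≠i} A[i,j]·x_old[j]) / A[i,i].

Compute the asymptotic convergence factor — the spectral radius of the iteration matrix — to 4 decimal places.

0.1510

A = D + L + U where D = diag(40.3, -30.8, 26.4, 38.3, -34.3).
Jacobi: T = -D⁻¹(L+U), T[2,1] = -(-2.8)/(26.4) = +0.1061; T[2,2] = 0.
  T[0,:] = [+0.0000 -0.0645 -0.0744 -0.0298 -0.0819]
  T[1,:] = [-0.0487 +0.0000 +0.0942 -0.0552 +0.0519]
  T[2,:] = [+0.0606 +0.1061 +0.0000 -0.0530 -0.0303]
  T[3,:] = [+0.0157 -0.1018 +0.0287 +0.0000 -0.1044]
  T[4,:] = [-0.0379 +0.0466 +0.0641 +0.1020 +0.0000]
|λ(T)| sorted: 0.1510, 0.1234, 0.1234, 0.1197, 0.0558.
ρ(T) = max|λ| = 0.1510; 0.1510 < 1 ⇒ converges.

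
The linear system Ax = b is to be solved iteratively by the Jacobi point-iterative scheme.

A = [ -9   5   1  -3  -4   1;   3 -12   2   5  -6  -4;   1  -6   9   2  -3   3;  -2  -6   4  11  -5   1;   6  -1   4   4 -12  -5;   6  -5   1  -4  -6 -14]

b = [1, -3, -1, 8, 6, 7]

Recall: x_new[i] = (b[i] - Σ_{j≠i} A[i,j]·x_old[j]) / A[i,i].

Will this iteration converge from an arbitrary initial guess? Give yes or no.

no

Let D = diag(-9, -12, 9, 11, -12, -14); L, U the strict triangles.
Jacobi: T = -D⁻¹(L+U), T[1,2] = -(2)/(-12) = +0.1667; T[1,1] = 0.
  T[0,:] = [+0.0000, +0.5556, +0.1111, -0.3333, -0.4444, +0.1111]
  T[1,:] = [+0.2500, +0.0000, +0.1667, +0.4167, -0.5000, -0.3333]
  T[2,:] = [-0.1111, +0.6667, +0.0000, -0.2222, +0.3333, -0.3333]
  T[3,:] = [+0.1818, +0.5455, -0.3636, +0.0000, +0.4545, -0.0909]
  T[4,:] = [+0.5000, -0.0833, +0.3333, +0.3333, +0.0000, -0.4167]
  T[5,:] = [+0.4286, -0.3571, +0.0714, -0.2857, -0.4286, +0.0000]
|λ(T)| sorted: 1.2307, 0.6156, 0.6156, 0.5391, 0.5391, 0.3278.
spectral radius ρ = 1.2307; 1.2307 > 1, so it fails to converge.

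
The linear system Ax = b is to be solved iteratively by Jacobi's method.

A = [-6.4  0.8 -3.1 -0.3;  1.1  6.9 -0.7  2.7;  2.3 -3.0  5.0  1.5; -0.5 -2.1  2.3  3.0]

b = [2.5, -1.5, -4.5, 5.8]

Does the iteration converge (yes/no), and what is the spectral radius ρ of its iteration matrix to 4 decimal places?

Write A = D+L+U with D = diag(-6.4, 6.9, 5, 3).
Jacobi: T = -D⁻¹(L+U), T[3,0] = -(-0.5)/(3) = +0.1667; T[3,3] = 0.
  T[0,:] = [+0.0000  +0.1250  -0.4844  -0.0469]
  T[1,:] = [-0.1594  +0.0000  +0.1014  -0.3913]
  T[2,:] = [-0.4600  +0.6000  +0.0000  -0.3000]
  T[3,:] = [+0.1667  +0.7000  -0.7667  +0.0000]
eigenvalue magnitudes: 0.7541, 0.4706, 0.4706, 0.2936.
ρ = 0.7541; 0.7541 < 1 ⇒ converges.

yes, ρ = 0.7541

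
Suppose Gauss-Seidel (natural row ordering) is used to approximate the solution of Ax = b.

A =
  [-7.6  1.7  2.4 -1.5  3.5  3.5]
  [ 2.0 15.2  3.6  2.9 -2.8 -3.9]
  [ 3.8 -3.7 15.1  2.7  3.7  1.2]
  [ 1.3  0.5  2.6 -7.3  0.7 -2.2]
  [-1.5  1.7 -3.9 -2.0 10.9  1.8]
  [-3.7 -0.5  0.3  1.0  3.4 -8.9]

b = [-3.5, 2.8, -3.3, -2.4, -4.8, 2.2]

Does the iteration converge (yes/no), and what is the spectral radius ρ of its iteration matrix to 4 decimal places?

Diagonal D = diag(-7.6, 15.2, 15.1, -7.3, 10.9, -8.9); L, U strict lower/upper.
T_GS = -(D+L)⁻¹U: row 0 first, T[0,5] = -(3.5)/(-7.6) = +0.4605; later rows by forward substitution.
  T[0,:] = [+0.0000  +0.2237  +0.3158  -0.1974  +0.4605  +0.4605]
  T[1,:] = [+0.0000  -0.0294  -0.2784  -0.1648  +0.1236  +0.1960]
  T[2,:] = [+0.0000  -0.0635  -0.1477  -0.1695  -0.3306  -0.1473]
  T[3,:] = [+0.0000  +0.0152  -0.0154  -0.1068  +0.0686  -0.2584]
  T[4,:] = [+0.0000  +0.0154  +0.0312  -0.0817  -0.0616  -0.2325]
  T[5,:] = [+0.0000  -0.0859  -0.1104  +0.0424  -0.2254  -0.3253]
eigenvalue magnitudes: 0.5485, 0.2028, 0.2028, 0.0728, 0.0380, 0.0000.
ρ = 0.5485; 0.5485 < 1: convergent.

yes, ρ = 0.5485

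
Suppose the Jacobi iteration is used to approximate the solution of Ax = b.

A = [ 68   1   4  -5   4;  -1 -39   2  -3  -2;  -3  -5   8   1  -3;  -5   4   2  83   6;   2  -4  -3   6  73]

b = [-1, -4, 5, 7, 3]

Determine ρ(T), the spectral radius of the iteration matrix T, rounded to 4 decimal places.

Let D = diag(68, -39, 8, 83, 73); L, U the strict triangles.
Jacobi T = -D⁻¹(L+U): T[1,3] = -(-3)/(-39) = -0.0769; T[1,1] = 0.
  T[0,:] = [+0.0000 -0.0147 -0.0588 +0.0735 -0.0588]
  T[1,:] = [-0.0256 +0.0000 +0.0513 -0.0769 -0.0513]
  T[2,:] = [+0.3750 +0.6250 +0.0000 -0.1250 +0.3750]
  T[3,:] = [+0.0602 -0.0482 -0.0241 +0.0000 -0.0723]
  T[4,:] = [-0.0274 +0.0548 +0.0411 -0.0822 +0.0000]
|eigenvalues of T|: 0.2345, 0.1543, 0.0761, 0.0761, 0.0402.
ρ = 0.2345; 0.2345 < 1 ⇒ converges.

0.2345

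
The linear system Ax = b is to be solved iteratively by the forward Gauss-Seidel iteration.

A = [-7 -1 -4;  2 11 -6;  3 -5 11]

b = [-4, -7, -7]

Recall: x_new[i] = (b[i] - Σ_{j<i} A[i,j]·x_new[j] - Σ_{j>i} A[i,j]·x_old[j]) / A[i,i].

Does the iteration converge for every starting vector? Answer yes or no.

Split A = D + L + U, D = diag(-7, 11, 11).
Gauss-Seidel: T = -(D+L)⁻¹U, row 0 first, T[0,2] = -(-4)/(-7) = -0.5714; later rows by forward substitution.
  T[0,:] = [+0.0000  -0.1429  -0.5714]
  T[1,:] = [+0.0000  +0.0260  +0.6494]
  T[2,:] = [+0.0000  +0.0508  +0.4510]
|eigenvalues of T|: 0.5180, 0.0410, 0.0000.
spectral radius ρ = 0.5180; 0.5180 < 1 ⇒ converges.

yes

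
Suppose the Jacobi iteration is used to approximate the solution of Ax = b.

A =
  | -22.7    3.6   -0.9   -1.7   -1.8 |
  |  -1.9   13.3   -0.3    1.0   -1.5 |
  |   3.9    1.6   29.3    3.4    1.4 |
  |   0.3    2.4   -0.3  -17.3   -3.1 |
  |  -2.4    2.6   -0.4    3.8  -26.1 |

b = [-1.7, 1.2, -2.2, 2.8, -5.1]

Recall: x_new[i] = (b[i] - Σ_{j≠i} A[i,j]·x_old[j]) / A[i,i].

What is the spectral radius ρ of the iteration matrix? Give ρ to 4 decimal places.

0.2194

Let D = diag(-22.7, 13.3, 29.3, -17.3, -26.1); L, U the strict triangles.
T_J = -D⁻¹(L+U): T[0,3] = -(-1.7)/(-22.7) = -0.0749; T[0,0] = 0.
  T[0,:] = [+0.0000 +0.1586 -0.0396 -0.0749 -0.0793]
  T[1,:] = [+0.1429 +0.0000 +0.0226 -0.0752 +0.1128]
  T[2,:] = [-0.1331 -0.0546 +0.0000 -0.1160 -0.0478]
  T[3,:] = [+0.0173 +0.1387 -0.0173 +0.0000 -0.1792]
  T[4,:] = [-0.0920 +0.0996 -0.0153 +0.1456 +0.0000]
eigenvalue magnitudes: 0.2194, 0.1608, 0.1608, 0.1453, 0.0334.
ρ = 0.2194; 0.2194 < 1, so it converges for any x₀.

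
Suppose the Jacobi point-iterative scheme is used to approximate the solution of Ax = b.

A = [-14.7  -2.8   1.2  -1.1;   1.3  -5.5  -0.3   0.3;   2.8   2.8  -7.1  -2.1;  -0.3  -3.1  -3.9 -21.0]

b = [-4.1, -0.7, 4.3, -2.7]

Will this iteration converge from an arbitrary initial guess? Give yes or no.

yes

Let D = diag(-14.7, -5.5, -7.1, -21); L, U the strict triangles.
Jacobi: T = -D⁻¹(L+U), T[0,2] = -(1.2)/(-14.7) = +0.0816; T[0,0] = 0.
  T[0,:] = [+0.0000 -0.1905 +0.0816 -0.0748]
  T[1,:] = [+0.2364 +0.0000 -0.0545 +0.0545]
  T[2,:] = [+0.3944 +0.3944 +0.0000 -0.2958]
  T[3,:] = [-0.0143 -0.1476 -0.1857 +0.0000]
moduli |λ_i(T)| = 0.3271, 0.2672, 0.2672, 0.2327.
spectral radius ρ = 0.3271; 0.3271 < 1 ⇒ converges.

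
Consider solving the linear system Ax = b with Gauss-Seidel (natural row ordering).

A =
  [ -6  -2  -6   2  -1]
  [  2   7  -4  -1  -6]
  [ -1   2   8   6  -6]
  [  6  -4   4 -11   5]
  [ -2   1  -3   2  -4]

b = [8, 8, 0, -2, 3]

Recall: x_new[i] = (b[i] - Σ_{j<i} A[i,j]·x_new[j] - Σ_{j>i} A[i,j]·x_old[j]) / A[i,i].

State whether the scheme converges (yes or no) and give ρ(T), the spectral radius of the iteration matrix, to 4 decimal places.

Split A = D + L + U, D = diag(-6, 7, 8, -11, -4).
T_GS = -(D+L)⁻¹U: row 0 first, T[0,3] = -(2)/(-6) = +0.3333; later rows by forward substitution.
  T[0,:] = [+0.0000  -0.3333  -1.0000  +0.3333  -0.1667]
  T[1,:] = [+0.0000  +0.0952  +0.8571  +0.0476  +0.9048]
  T[2,:] = [+0.0000  -0.0655  -0.3393  -0.7202  +0.5030]
  T[3,:] = [+0.0000  -0.2403  -0.9805  -0.0974  +0.2175]
  T[4,:] = [+0.0000  +0.1195  +0.4785  +0.3367  +0.0411]
eigenvalue magnitudes: 1.2560, 0.7553, 0.3105, 0.1102, 0.0000.
ρ(T) = max|λ| = 1.2560; 1.2560 > 1 ⇒ diverges.

no, ρ = 1.2560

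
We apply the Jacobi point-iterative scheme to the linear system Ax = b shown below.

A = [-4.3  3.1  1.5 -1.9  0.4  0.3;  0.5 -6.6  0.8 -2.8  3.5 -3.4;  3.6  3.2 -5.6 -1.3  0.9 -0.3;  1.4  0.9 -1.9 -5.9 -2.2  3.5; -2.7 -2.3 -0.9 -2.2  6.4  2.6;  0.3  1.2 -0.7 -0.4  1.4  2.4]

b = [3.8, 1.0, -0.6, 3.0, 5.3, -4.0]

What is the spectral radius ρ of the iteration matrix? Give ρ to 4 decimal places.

Let D = diag(-4.3, -6.6, -5.6, -5.9, 6.4, 2.4); L, U the strict triangles.
T_J = -D⁻¹(L+U): T[5,1] = -(1.2)/(2.4) = -0.5000; T[5,5] = 0.
  T[0,:] = [+0.0000 +0.7209 +0.3488 -0.4419 +0.0930 +0.0698]
  T[1,:] = [+0.0758 +0.0000 +0.1212 -0.4242 +0.5303 -0.5152]
  T[2,:] = [+0.6429 +0.5714 +0.0000 -0.2321 +0.1607 -0.0536]
  T[3,:] = [+0.2373 +0.1525 -0.3220 +0.0000 -0.3729 +0.5932]
  T[4,:] = [+0.4219 +0.3594 +0.1406 +0.3438 +0.0000 -0.4062]
  T[5,:] = [-0.1250 -0.5000 +0.2917 +0.1667 -0.5833 +0.0000]
|roots of det(T-λI)|: 1.2767, 0.5190, 0.5190, 0.4613, 0.4613, 0.2192.
ρ = 1.2767; 1.2767 > 1 ⇒ diverges.

1.2767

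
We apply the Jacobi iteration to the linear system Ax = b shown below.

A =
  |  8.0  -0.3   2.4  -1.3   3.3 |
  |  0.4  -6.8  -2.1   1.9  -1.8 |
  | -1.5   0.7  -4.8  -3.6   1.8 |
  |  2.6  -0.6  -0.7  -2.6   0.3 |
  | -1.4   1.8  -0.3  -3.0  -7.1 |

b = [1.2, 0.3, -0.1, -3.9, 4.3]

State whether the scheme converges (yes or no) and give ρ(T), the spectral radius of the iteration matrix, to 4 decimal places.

Split A = D + L + U, D = diag(8, -6.8, -4.8, -2.6, -7.1).
Jacobi: T = -D⁻¹(L+U), T[1,0] = -(0.4)/(-6.8) = +0.0588; T[1,1] = 0.
  T[0,:] = [+0.0000 +0.0375 -0.3000 +0.1625 -0.4125]
  T[1,:] = [+0.0588 +0.0000 -0.3088 +0.2794 -0.2647]
  T[2,:] = [-0.3125 +0.1458 +0.0000 -0.7500 +0.3750]
  T[3,:] = [+1.0000 -0.2308 -0.2692 +0.0000 +0.1154]
  T[4,:] = [-0.1972 +0.2535 -0.0423 -0.4225 +0.0000]
|λ(T)| sorted: 0.8624, 0.6354, 0.6354, 0.1905, 0.1127.
ρ(T) = max|λ| = 0.8624; 0.8624 < 1, so it converges for any x₀.

yes, ρ = 0.8624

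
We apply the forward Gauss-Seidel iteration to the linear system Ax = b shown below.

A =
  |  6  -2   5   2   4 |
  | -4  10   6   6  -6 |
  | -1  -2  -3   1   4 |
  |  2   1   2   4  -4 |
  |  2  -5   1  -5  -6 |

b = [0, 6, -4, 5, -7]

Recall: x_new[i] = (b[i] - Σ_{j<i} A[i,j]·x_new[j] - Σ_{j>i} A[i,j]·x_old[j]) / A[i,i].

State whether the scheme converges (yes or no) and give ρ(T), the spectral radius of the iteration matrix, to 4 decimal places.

no, ρ = 1.6195

A = D + L + U where D = diag(6, 10, -3, 4, -6).
GS T = -(D+L)⁻¹U: row 0 first, T[0,3] = -(2)/(6) = -0.3333; later rows by forward substitution.
  T[0,:] = [+0.0000 +0.3333 -0.8333 -0.3333 -0.6667]
  T[1,:] = [+0.0000 +0.1333 -0.9333 -0.7333 +0.3333]
  T[2,:] = [+0.0000 -0.2000 +0.9000 +0.9333 +1.3333]
  T[3,:] = [+0.0000 -0.1000 +0.2000 -0.1167 +0.5833]
  T[4,:] = [+0.0000 +0.0500 +0.4833 +0.7528 -0.7639]
|λ(T)| sorted: 1.6195, 1.3659, 0.1626, 0.0618, 0.0000.
ρ = 1.6195; 1.6195 > 1 ⇒ diverges.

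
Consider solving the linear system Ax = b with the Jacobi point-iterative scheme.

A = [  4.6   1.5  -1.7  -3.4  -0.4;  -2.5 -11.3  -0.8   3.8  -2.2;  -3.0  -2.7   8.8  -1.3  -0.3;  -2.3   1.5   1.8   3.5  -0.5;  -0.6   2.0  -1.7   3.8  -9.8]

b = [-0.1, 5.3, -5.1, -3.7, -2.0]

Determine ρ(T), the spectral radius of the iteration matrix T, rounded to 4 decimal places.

A = D + L + U where D = diag(4.6, -11.3, 8.8, 3.5, -9.8).
Jacobi T = -D⁻¹(L+U): T[3,0] = -(-2.3)/(3.5) = +0.6571; T[3,3] = 0.
  T[0,:] = [+0.0000  -0.3261  +0.3696  +0.7391  +0.0870]
  T[1,:] = [-0.2212  +0.0000  -0.0708  +0.3363  -0.1947]
  T[2,:] = [+0.3409  +0.3068  +0.0000  +0.1477  +0.0341]
  T[3,:] = [+0.6571  -0.4286  -0.5143  +0.0000  +0.1429]
  T[4,:] = [-0.0612  +0.2041  -0.1735  +0.3878  +0.0000]
moduli |λ_i(T)| = 0.8921, 0.6966, 0.4648, 0.4648, 0.2094.
ρ = 0.8921; 0.8921 < 1 ⇒ converges.

0.8921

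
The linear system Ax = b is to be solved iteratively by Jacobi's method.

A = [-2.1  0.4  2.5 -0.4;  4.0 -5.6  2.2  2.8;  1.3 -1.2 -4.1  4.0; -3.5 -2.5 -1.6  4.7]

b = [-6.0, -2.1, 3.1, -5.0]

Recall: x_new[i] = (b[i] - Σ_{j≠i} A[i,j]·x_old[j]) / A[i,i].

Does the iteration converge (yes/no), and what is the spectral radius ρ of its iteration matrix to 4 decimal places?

Split A = D + L + U, D = diag(-2.1, -5.6, -4.1, 4.7).
Jacobi: T = -D⁻¹(L+U), T[0,3] = -(-0.4)/(-2.1) = -0.1905; T[0,0] = 0.
  T[0,:] = [+0.0000 +0.1905 +1.1905 -0.1905]
  T[1,:] = [+0.7143 +0.0000 +0.3929 +0.5000]
  T[2,:] = [+0.3171 -0.2927 +0.0000 +0.9756]
  T[3,:] = [+0.7447 +0.5319 +0.3404 +0.0000]
moduli |λ_i(T)| = 1.2647, 0.6149, 0.6149, 0.4500.
ρ = 1.2647; 1.2647 > 1: divergent.

no, ρ = 1.2647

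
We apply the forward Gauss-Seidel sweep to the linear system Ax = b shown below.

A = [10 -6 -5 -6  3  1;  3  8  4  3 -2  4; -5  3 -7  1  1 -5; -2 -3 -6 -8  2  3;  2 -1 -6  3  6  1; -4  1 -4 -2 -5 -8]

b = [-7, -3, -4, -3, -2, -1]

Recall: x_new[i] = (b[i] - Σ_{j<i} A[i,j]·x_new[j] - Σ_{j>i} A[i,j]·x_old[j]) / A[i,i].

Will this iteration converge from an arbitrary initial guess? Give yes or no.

no

A = D + L + U where D = diag(10, 8, -7, -8, 6, -8).
T_GS = -(D+L)⁻¹U: row 0 first, T[0,2] = -(-5)/(10) = +0.5000; later rows by forward substitution.
  T[0,:] = [+0.0000  +0.6000  +0.5000  +0.6000  -0.3000  -0.1000]
  T[1,:] = [+0.0000  -0.2250  -0.6875  -0.6000  +0.3625  -0.4625]
  T[2,:] = [+0.0000  -0.5250  -0.6518  -0.5429  +0.5125  -0.8411]
  T[3,:] = [+0.0000  +0.3281  +0.6217  +0.4821  -0.1953  +1.2042]
  T[4,:] = [+0.0000  -0.9266  -1.2439  -1.0839  +0.7706  -1.6536]
  T[5,:] = [+0.0000  +0.4314  +0.6120  +0.4533  -0.4937  +1.1452]
|eigenvalues of T|: 1.4912, 0.3830, 0.3830, 0.2551, 0.0160, 0.0000.
spectral radius ρ = 1.4912; 1.4912 > 1, so it fails to converge.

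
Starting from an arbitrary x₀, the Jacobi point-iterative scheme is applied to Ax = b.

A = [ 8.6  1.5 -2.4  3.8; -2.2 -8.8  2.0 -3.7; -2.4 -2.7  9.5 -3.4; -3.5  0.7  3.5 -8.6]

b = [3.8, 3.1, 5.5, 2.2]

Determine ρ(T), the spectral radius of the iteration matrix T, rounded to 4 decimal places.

0.8428

Let D = diag(8.6, -8.8, 9.5, -8.6); L, U the strict triangles.
Jacobi: T = -D⁻¹(L+U), T[0,2] = -(-2.4)/(8.6) = +0.2791; T[0,0] = 0.
  T[0,:] = [+0.0000  -0.1744  +0.2791  -0.4419]
  T[1,:] = [-0.2500  +0.0000  +0.2273  -0.4205]
  T[2,:] = [+0.2526  +0.2842  +0.0000  +0.3579]
  T[3,:] = [-0.4070  +0.0814  +0.4070  +0.0000]
|λ(T)| sorted: 0.8428, 0.3500, 0.2605, 0.2605.
ρ(T) = max|λ| = 0.8428; 0.8428 < 1: convergent.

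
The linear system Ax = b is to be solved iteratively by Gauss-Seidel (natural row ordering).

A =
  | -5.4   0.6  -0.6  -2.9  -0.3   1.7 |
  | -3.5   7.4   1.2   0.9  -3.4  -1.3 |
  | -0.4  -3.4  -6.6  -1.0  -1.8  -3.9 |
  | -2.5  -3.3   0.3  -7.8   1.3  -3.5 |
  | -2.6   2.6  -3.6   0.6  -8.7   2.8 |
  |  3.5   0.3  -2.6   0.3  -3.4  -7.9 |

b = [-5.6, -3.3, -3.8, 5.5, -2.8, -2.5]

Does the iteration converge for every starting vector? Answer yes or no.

yes

Write A = D+L+U with D = diag(-5.4, 7.4, -6.6, -7.8, -8.7, -7.9).
Gauss-Seidel: T = -(D+L)⁻¹U, row 0 first, T[0,2] = -(-0.6)/(-5.4) = -0.1111; later rows by forward substitution.
  T[0,:] = [+0.0000 +0.1111 -0.1111 -0.5370 -0.0556 +0.3148]
  T[1,:] = [+0.0000 +0.0526 -0.2147 -0.3756 +0.4332 +0.3246]
  T[2,:] = [+0.0000 -0.0338 +0.1173 +0.0745 -0.4925 -0.7772]
  T[3,:] = [+0.0000 -0.0591 +0.1310 +0.3339 -0.0177 -0.7168]
  T[4,:] = [+0.0000 -0.0076 -0.0705 +0.0404 +0.3486 +0.5969]
  T[5,:] = [+0.0000 +0.0634 -0.0607 -0.2814 +0.0032 +0.1235]
|roots of det(T-λI)|: 0.9213, 0.2717, 0.1230, 0.1230, 0.0171, 0.0000.
ρ(T) = max|λ| = 0.9213; 0.9213 < 1 ⇒ converges.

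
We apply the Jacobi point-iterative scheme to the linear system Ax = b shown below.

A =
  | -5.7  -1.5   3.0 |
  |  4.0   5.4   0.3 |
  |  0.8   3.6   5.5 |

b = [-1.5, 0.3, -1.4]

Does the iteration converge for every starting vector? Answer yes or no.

Write A = D+L+U with D = diag(-5.7, 5.4, 5.5).
Jacobi T = -D⁻¹(L+U): T[0,2] = -(3)/(-5.7) = +0.5263; T[0,0] = 0.
  T[0,:] = [+0.0000, -0.2632, +0.5263]
  T[1,:] = [-0.7407, +0.0000, -0.0556]
  T[2,:] = [-0.1455, -0.6545, +0.0000]
|roots of det(T-λI)|: 0.7137, 0.5955, 0.5955.
spectral radius ρ = 0.7137; 0.7137 < 1: convergent.

yes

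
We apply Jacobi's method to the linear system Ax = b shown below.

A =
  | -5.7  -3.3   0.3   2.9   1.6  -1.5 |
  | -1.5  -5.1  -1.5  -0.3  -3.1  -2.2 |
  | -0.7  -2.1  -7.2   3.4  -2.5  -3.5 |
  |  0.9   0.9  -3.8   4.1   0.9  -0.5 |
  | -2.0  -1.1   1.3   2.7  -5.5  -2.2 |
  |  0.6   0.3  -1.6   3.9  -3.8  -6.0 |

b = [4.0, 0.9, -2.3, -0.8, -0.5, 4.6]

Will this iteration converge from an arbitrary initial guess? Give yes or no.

no

Split A = D + L + U, D = diag(-5.7, -5.1, -7.2, 4.1, -5.5, -6).
T_J = -D⁻¹(L+U): T[5,0] = -(0.6)/(-6) = +0.1000; T[5,5] = 0.
  T[0,:] = [+0.0000, -0.5789, +0.0526, +0.5088, +0.2807, -0.2632]
  T[1,:] = [-0.2941, +0.0000, -0.2941, -0.0588, -0.6078, -0.4314]
  T[2,:] = [-0.0972, -0.2917, +0.0000, +0.4722, -0.3472, -0.4861]
  T[3,:] = [-0.2195, -0.2195, +0.9268, +0.0000, -0.2195, +0.1220]
  T[4,:] = [-0.3636, -0.2000, +0.2364, +0.4909, +0.0000, -0.4000]
  T[5,:] = [+0.1000, +0.0500, -0.2667, +0.6500, -0.6333, +0.0000]
|roots of det(T-λI)|: 1.1445, 0.6266, 0.5248, 0.5186, 0.5186, 0.3408.
spectral radius ρ = 1.1445; 1.1445 > 1 ⇒ diverges.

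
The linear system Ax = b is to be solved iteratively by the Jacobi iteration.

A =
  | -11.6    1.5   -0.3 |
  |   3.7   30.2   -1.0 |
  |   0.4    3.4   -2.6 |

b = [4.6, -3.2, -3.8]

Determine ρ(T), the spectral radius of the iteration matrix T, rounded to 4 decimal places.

0.2142

Diagonal D = diag(-11.6, 30.2, -2.6); L, U strict lower/upper.
Jacobi T = -D⁻¹(L+U): T[2,0] = -(0.4)/(-2.6) = +0.1538; T[2,2] = 0.
  T[0,:] = [+0.0000  +0.1293  -0.0259]
  T[1,:] = [-0.1225  +0.0000  +0.0331]
  T[2,:] = [+0.1538  +1.3077  +0.0000]
|λ(T)| sorted: 0.2142, 0.1497, 0.1497.
spectral radius ρ = 0.2142; 0.2142 < 1 ⇒ converges.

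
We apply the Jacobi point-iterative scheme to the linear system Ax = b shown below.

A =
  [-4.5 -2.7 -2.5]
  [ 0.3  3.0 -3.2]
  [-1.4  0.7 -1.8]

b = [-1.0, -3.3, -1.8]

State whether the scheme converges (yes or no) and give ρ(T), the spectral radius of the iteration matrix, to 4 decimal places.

A = D + L + U where D = diag(-4.5, 3, -1.8).
T_J = -D⁻¹(L+U): T[0,2] = -(-2.5)/(-4.5) = -0.5556; T[0,0] = 0.
  T[0,:] = [+0.0000, -0.6000, -0.5556]
  T[1,:] = [-0.1000, +0.0000, +1.0667]
  T[2,:] = [-0.7778, +0.3889, +0.0000]
|roots of det(T-λI)|: 1.1633, 0.6682, 0.6682.
ρ(T) = max|λ| = 1.1633; 1.1633 > 1: divergent.

no, ρ = 1.1633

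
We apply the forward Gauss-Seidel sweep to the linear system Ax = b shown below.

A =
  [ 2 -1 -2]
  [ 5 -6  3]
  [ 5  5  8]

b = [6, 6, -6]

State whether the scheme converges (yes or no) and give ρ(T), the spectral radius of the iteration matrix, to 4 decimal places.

Diagonal D = diag(2, -6, 8); L, U strict lower/upper.
T_GS = -(D+L)⁻¹U: row 0 first, T[0,1] = -(-1)/(2) = +0.5000; later rows by forward substitution.
  T[0,:] = [+0.0000 +0.5000 +1.0000]
  T[1,:] = [+0.0000 +0.4167 +1.3333]
  T[2,:] = [+0.0000 -0.5729 -1.4583]
|eigenvalues of T|: 0.8600, 0.1817, 0.0000.
spectral radius ρ = 0.8600; 0.8600 < 1 ⇒ converges.

yes, ρ = 0.8600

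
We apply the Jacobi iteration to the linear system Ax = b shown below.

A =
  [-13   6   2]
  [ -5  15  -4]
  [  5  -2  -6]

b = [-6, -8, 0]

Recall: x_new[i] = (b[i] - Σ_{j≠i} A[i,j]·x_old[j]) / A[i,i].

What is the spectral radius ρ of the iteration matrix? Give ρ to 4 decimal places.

0.5829

Let D = diag(-13, 15, -6); L, U the strict triangles.
Jacobi T = -D⁻¹(L+U): T[1,2] = -(-4)/(15) = +0.2667; T[1,1] = 0.
  T[0,:] = [+0.0000, +0.4615, +0.1538]
  T[1,:] = [+0.3333, +0.0000, +0.2667]
  T[2,:] = [+0.8333, -0.3333, +0.0000]
|λ(T)| sorted: 0.5829, 0.3829, 0.3829.
ρ(T) = max|λ| = 0.5829; 0.5829 < 1, so it converges for any x₀.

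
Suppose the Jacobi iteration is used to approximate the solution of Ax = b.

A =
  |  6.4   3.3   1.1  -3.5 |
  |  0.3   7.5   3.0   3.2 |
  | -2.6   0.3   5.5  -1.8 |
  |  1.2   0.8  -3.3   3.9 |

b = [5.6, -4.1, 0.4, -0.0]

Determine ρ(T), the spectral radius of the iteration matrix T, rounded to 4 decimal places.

Let D = diag(6.4, 7.5, 5.5, 3.9); L, U the strict triangles.
Jacobi T = -D⁻¹(L+U): T[1,0] = -(0.3)/(7.5) = -0.0400; T[1,1] = 0.
  T[0,:] = [+0.0000 -0.5156 -0.1719 +0.5469]
  T[1,:] = [-0.0400 +0.0000 -0.4000 -0.4267]
  T[2,:] = [+0.4727 -0.0545 +0.0000 +0.3273]
  T[3,:] = [-0.3077 -0.2051 +0.8462 +0.0000]
eigenvalue magnitudes: 0.8252, 0.6017, 0.6017, 0.3189.
ρ = 0.8252; 0.8252 < 1, so it converges for any x₀.

0.8252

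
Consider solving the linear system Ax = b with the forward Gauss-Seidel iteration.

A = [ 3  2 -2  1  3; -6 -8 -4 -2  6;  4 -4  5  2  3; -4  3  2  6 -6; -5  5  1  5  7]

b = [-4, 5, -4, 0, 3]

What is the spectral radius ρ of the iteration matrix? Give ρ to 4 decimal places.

1.4880

A = D + L + U where D = diag(3, -8, 5, 6, 7).
GS T = -(D+L)⁻¹U: row 0 first, T[0,1] = -(2)/(3) = -0.6667; later rows by forward substitution.
  T[0,:] = [+0.0000 -0.6667 +0.6667 -0.3333 -1.0000]
  T[1,:] = [+0.0000 +0.5000 -1.0000 -0.0000 +1.5000]
  T[2,:] = [+0.0000 +0.9333 -1.3333 -0.1333 +1.4000]
  T[3,:] = [+0.0000 -1.0056 +1.3889 -0.1778 -0.8833]
  T[4,:] = [+0.0000 -0.2484 +0.3889 -0.0921 -1.3548]
moduli |λ_i(T)| = 1.4880, 0.5018, 0.5018, 0.2542, 0.0000.
ρ = 1.4880; 1.4880 > 1, so it fails to converge.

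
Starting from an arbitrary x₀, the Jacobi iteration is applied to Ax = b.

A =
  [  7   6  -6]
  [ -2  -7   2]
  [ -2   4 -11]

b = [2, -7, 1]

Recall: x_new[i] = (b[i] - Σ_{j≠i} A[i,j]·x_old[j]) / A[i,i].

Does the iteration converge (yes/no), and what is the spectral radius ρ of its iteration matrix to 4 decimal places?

Split A = D + L + U, D = diag(7, -7, -11).
T_J = -D⁻¹(L+U): T[2,0] = -(-2)/(-11) = -0.1818; T[2,2] = 0.
  T[0,:] = [+0.0000 -0.8571 +0.8571]
  T[1,:] = [-0.2857 +0.0000 +0.2857]
  T[2,:] = [-0.1818 +0.3636 +0.0000]
|λ(T)| sorted: 0.5268, 0.2907, 0.2907.
ρ = 0.5268; 0.5268 < 1, so it converges for any x₀.

yes, ρ = 0.5268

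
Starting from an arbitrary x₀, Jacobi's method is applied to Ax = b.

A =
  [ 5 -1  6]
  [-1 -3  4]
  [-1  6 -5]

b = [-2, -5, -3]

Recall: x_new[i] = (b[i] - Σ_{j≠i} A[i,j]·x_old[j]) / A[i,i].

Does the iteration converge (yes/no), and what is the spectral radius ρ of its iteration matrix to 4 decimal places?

Let D = diag(5, -3, -5); L, U the strict triangles.
Jacobi: T = -D⁻¹(L+U), T[2,1] = -(6)/(-5) = +1.2000; T[2,2] = 0.
  T[0,:] = [+0.0000, +0.2000, -1.2000]
  T[1,:] = [-0.3333, +0.0000, +1.3333]
  T[2,:] = [-0.2000, +1.2000, +0.0000]
moduli |λ_i(T)| = 1.4387, 1.1894, 0.2493.
spectral radius ρ = 1.4387; 1.4387 > 1: divergent.

no, ρ = 1.4387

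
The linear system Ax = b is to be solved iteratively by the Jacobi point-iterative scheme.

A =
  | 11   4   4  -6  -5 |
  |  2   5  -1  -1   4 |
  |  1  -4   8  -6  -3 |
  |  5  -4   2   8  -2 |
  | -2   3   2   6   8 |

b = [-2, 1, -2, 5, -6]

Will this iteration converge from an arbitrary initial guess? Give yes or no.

no

Let D = diag(11, 5, 8, 8, 8); L, U the strict triangles.
T_J = -D⁻¹(L+U): T[1,0] = -(2)/(5) = -0.4000; T[1,1] = 0.
  T[0,:] = [+0.0000, -0.3636, -0.3636, +0.5455, +0.4545]
  T[1,:] = [-0.4000, +0.0000, +0.2000, +0.2000, -0.8000]
  T[2,:] = [-0.1250, +0.5000, +0.0000, +0.7500, +0.3750]
  T[3,:] = [-0.6250, +0.5000, -0.2500, +0.0000, +0.2500]
  T[4,:] = [+0.2500, -0.3750, -0.2500, -0.7500, +0.0000]
moduli |λ_i(T)| = 1.1445, 0.9647, 0.9647, 0.2497, 0.2497.
spectral radius ρ = 1.1445; 1.1445 > 1, so it fails to converge.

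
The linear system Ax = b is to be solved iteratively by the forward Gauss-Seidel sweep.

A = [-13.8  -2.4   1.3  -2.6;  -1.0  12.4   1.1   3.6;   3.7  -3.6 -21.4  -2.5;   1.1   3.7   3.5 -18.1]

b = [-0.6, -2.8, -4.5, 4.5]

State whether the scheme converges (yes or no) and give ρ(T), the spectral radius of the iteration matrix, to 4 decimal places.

A = D + L + U where D = diag(-13.8, 12.4, -21.4, -18.1).
T_GS = -(D+L)⁻¹U: row 0 first, T[0,3] = -(-2.6)/(-13.8) = -0.1884; later rows by forward substitution.
  T[0,:] = [+0.0000, -0.1739, +0.0942, -0.1884]
  T[1,:] = [+0.0000, -0.0140, -0.0811, -0.3055]
  T[2,:] = [+0.0000, -0.0277, +0.0299, -0.0980]
  T[3,:] = [+0.0000, -0.0188, -0.0051, -0.0929]
moduli |λ_i(T)| = 0.1507, 0.0620, 0.0117, 0.0000.
ρ(T) = max|λ| = 0.1507; 0.1507 < 1 ⇒ converges.

yes, ρ = 0.1507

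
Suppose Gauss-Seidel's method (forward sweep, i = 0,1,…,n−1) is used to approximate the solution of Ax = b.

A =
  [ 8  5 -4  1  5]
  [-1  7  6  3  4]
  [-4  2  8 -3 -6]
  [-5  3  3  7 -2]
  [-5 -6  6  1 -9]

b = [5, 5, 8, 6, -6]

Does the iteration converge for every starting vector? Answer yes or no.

no

Write A = D+L+U with D = diag(8, 7, 8, 7, -9).
Gauss-Seidel: T = -(D+L)⁻¹U, row 0 first, T[0,3] = -(1)/(8) = -0.1250; later rows by forward substitution.
  T[0,:] = [+0.0000, -0.6250, +0.5000, -0.1250, -0.6250]
  T[1,:] = [+0.0000, -0.0893, -0.7857, -0.4464, -0.6607]
  T[2,:] = [+0.0000, -0.2902, +0.4464, +0.4241, +0.6027]
  T[3,:] = [+0.0000, -0.2838, +0.5026, -0.0797, -0.1358]
  T[4,:] = [+0.0000, +0.1818, +0.5995, +0.6409, +1.1744]
moduli |λ_i(T)| = 1.6701, 0.3477, 0.3078, 0.1784, 0.0000.
spectral radius ρ = 1.6701; 1.6701 > 1, so it fails to converge.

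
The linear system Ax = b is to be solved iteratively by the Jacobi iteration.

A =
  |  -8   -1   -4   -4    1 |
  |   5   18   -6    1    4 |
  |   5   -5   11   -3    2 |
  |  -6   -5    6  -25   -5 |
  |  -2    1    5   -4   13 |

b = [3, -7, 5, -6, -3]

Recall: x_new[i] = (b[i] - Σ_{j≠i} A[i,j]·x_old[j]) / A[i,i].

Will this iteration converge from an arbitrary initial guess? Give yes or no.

Write A = D+L+U with D = diag(-8, 18, 11, -25, 13).
T_J = -D⁻¹(L+U): T[1,4] = -(4)/(18) = -0.2222; T[1,1] = 0.
  T[0,:] = [+0.0000 -0.1250 -0.5000 -0.5000 +0.1250]
  T[1,:] = [-0.2778 +0.0000 +0.3333 -0.0556 -0.2222]
  T[2,:] = [-0.4545 +0.4545 +0.0000 +0.2727 -0.1818]
  T[3,:] = [-0.2400 -0.2000 +0.2400 +0.0000 -0.2000]
  T[4,:] = [+0.1538 -0.0769 -0.3846 +0.3077 +0.0000]
|λ(T)| sorted: 0.9441, 0.4724, 0.3009, 0.3009, 0.1280.
ρ(T) = max|λ| = 0.9441; 0.9441 < 1: convergent.

yes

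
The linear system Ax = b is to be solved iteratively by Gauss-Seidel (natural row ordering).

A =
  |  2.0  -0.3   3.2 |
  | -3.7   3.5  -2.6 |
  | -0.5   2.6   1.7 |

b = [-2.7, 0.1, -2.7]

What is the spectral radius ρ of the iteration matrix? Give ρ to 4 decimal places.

1.1668

Write A = D+L+U with D = diag(2, 3.5, 1.7).
Gauss-Seidel: T = -(D+L)⁻¹U, row 0 first, T[0,2] = -(3.2)/(2) = -1.6000; later rows by forward substitution.
  T[0,:] = [+0.0000 +0.1500 -1.6000]
  T[1,:] = [+0.0000 +0.1586 -0.9486]
  T[2,:] = [+0.0000 -0.1984 +0.9802]
|λ(T)| sorted: 1.1668, 0.0281, 0.0000.
spectral radius ρ = 1.1668; 1.1668 > 1 ⇒ diverges.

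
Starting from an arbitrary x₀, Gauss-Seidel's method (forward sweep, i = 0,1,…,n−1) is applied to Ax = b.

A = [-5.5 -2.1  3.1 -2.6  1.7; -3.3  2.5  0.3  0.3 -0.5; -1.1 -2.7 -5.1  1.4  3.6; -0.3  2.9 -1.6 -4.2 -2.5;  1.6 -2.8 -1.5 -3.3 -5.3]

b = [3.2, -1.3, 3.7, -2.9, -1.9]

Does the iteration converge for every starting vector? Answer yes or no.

Split A = D + L + U, D = diag(-5.5, 2.5, -5.1, -4.2, -5.3).
Gauss-Seidel: T = -(D+L)⁻¹U, row 0 first, T[0,3] = -(-2.6)/(-5.5) = -0.4727; later rows by forward substitution.
  T[0,:] = [+0.0000  -0.3818  +0.5636  -0.4727  +0.3091]
  T[1,:] = [+0.0000  -0.5040  +0.6240  -0.7440  +0.6080]
  T[2,:] = [+0.0000  +0.3492  -0.4519  +0.7704  +0.3173]
  T[3,:] = [+0.0000  -0.4537  +0.5628  -0.7734  -0.3184]
  T[4,:] = [+0.0000  +0.3347  -0.3820  +0.5139  -0.1195]
|eigenvalues of T|: 1.6721, 0.2931, 0.0679, 0.0679, 0.0000.
spectral radius ρ = 1.6721; 1.6721 > 1: divergent.

no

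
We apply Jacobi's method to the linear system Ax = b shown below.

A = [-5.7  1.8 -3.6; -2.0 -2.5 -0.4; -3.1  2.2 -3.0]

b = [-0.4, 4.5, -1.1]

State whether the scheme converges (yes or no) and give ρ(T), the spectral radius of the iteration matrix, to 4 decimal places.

Diagonal D = diag(-5.7, -2.5, -3); L, U strict lower/upper.
Jacobi: T = -D⁻¹(L+U), T[0,1] = -(1.8)/(-5.7) = +0.3158; T[0,0] = 0.
  T[0,:] = [+0.0000, +0.3158, -0.6316]
  T[1,:] = [-0.8000, +0.0000, -0.1600]
  T[2,:] = [-1.0333, +0.7333, +0.0000]
|λ(T)| sorted: 0.8751, 0.6950, 0.6950.
ρ(T) = max|λ| = 0.8751; 0.8751 < 1 ⇒ converges.

yes, ρ = 0.8751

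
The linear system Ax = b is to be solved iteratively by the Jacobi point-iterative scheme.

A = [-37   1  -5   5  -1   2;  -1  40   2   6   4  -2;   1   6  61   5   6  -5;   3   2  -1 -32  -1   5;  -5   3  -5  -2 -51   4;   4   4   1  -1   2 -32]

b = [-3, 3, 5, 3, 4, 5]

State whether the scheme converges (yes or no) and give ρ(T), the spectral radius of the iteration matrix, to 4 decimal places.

yes, ρ = 0.2587

A = D + L + U where D = diag(-37, 40, 61, -32, -51, -32).
T_J = -D⁻¹(L+U): T[5,3] = -(-1)/(-32) = -0.0312; T[5,5] = 0.
  T[0,:] = [+0.0000  +0.0270  -0.1351  +0.1351  -0.0270  +0.0541]
  T[1,:] = [+0.0250  +0.0000  -0.0500  -0.1500  -0.1000  +0.0500]
  T[2,:] = [-0.0164  -0.0984  +0.0000  -0.0820  -0.0984  +0.0820]
  T[3,:] = [+0.0938  +0.0625  -0.0312  +0.0000  -0.0312  +0.1562]
  T[4,:] = [-0.0980  +0.0588  -0.0980  -0.0392  +0.0000  +0.0784]
  T[5,:] = [+0.1250  +0.1250  +0.0312  -0.0312  +0.0625  +0.0000]
|roots of det(T-λI)|: 0.2587, 0.1315, 0.0860, 0.0860, 0.0724, 0.0724.
spectral radius ρ = 0.2587; 0.2587 < 1 ⇒ converges.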